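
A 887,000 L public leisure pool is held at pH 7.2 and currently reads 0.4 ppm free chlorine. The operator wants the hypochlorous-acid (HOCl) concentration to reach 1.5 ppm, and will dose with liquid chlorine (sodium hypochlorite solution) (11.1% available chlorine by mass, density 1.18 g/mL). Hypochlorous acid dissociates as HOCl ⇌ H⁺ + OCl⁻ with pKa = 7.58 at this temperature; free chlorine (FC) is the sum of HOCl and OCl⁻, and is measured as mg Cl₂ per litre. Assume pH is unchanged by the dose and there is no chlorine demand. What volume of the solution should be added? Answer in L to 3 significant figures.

[OCl⁻]/[HOCl] = 10^(pH − pKa) = 10^(7.2 − 7.58) = 0.4169; fraction as HOCl = 1/(1 + 0.4169) = 0.7058.
Free chlorine required for 1.5 ppm HOCl: 1.5 / 0.7058 = 2.125 ppm.
FC to add: 2.125 − 0.4 = 1.725 mg/L as Cl₂.
Cl₂ equivalent: 1.725 mg/L × 887,000 L = 1530 g.
Product at 11.1% available Cl: 1530 / 0.111 = 13,790 g.
Volume: 13,790 g ÷ 1.18 g/mL = 11,680 mL.

11.7 L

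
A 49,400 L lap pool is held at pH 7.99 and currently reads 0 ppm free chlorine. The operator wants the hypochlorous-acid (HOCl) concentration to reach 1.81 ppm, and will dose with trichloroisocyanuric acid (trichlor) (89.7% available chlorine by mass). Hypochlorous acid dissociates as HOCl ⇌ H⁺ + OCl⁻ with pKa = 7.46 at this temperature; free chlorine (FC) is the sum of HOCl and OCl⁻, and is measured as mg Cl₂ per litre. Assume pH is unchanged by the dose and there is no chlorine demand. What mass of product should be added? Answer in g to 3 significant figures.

[OCl⁻]/[HOCl] = 10^(pH − pKa) = 10^(7.99 − 7.46) = 3.388; fraction as HOCl = 1/(1 + 3.388) = 0.2279.
Free chlorine required for 1.81 ppm HOCl: 1.81 / 0.2279 = 7.943 ppm.
FC to add: 7.943 − 0 = 7.943 mg/L as Cl₂.
Cl₂ equivalent: 7.943 mg/L × 49,400 L = 392.4 g.
Product at 89.7% available Cl: 392.4 / 0.897 = 437.4 g.

437 g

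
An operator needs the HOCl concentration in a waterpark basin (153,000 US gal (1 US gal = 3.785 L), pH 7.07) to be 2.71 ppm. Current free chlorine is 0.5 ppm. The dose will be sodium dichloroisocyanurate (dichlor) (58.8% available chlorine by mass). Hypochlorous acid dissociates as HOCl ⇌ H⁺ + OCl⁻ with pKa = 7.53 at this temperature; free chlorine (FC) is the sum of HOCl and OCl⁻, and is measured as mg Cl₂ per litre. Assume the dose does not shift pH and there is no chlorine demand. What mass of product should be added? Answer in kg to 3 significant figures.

3.10 kg

Volume: 153,000 US gal × 3.785 L/gal = 579,105 L.
[OCl⁻]/[HOCl] = 10^(pH − pKa) = 10^(7.07 − 7.53) = 0.3467; fraction as HOCl = 1/(1 + 0.3467) = 0.7425.
Free chlorine required for 2.71 ppm HOCl: 2.71 / 0.7425 = 3.65 ppm.
FC to add: 3.65 − 0.5 = 3.15 mg/L as Cl₂.
Cl₂ equivalent: 3.15 mg/L × 579,105 L = 1824 g.
Product at 58.8% available Cl: 1824 / 0.588 = 3102 g.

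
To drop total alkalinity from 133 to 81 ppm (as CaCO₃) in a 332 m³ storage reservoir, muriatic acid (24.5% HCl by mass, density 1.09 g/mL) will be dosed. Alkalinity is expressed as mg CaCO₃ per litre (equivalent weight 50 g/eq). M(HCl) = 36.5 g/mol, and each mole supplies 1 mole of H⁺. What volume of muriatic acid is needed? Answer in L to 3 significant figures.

47.2 L

Volume: 332 m³ = 332,000 L.
Alkalinity to neutralize: (133 − 81) = 52 mg/L as CaCO₃ × 332,000 L = 17,260 g as CaCO₃.
Equivalents of H⁺ required: 17,260 ÷ 50 g/eq = 345.3 eq = 345.3 mol HCl.
Mass of HCl: 345.3 × 36.5 = 12,600 g.
Mass of 24.5% solution: 12,600 / 0.245 = 51,440 g.
Volume: 51,440 g ÷ 1.09 g/mL = 47,190 mL.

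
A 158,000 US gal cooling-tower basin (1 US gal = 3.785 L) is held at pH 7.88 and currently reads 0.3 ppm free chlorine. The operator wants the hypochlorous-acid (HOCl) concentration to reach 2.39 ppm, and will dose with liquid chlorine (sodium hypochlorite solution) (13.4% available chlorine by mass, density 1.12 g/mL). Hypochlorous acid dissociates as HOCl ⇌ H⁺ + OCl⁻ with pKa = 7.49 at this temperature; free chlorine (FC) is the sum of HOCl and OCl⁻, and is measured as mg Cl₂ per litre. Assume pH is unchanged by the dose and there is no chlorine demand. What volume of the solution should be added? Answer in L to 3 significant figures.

Volume: 158,000 US gal × 3.785 L/gal = 598,030 L.
[OCl⁻]/[HOCl] = 10^(pH − pKa) = 10^(7.88 − 7.49) = 2.455; fraction as HOCl = 1/(1 + 2.455) = 0.2895.
Free chlorine required for 2.39 ppm HOCl: 2.39 / 0.2895 = 8.257 ppm.
FC to add: 8.257 − 0.3 = 7.957 mg/L as Cl₂.
Cl₂ equivalent: 7.957 mg/L × 598,030 L = 4758 g.
Product at 13.4% available Cl: 4758 / 0.134 = 35,510 g.
Volume: 35,510 g ÷ 1.12 g/mL = 31,710 mL.

31.7 L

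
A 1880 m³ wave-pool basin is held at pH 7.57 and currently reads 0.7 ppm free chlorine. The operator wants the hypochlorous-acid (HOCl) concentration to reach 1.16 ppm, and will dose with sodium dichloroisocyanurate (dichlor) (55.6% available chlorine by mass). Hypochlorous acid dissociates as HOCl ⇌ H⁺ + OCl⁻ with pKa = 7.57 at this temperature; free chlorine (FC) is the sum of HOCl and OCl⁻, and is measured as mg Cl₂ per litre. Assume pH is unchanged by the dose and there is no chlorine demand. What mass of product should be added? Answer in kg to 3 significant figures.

5.48 kg

Volume: 1880 m³ = 1,880,000 L.
[OCl⁻]/[HOCl] = 10^(pH − pKa) = 10^(7.57 − 7.57) = 1; fraction as HOCl = 1/(1 + 1) = 0.5.
Free chlorine required for 1.16 ppm HOCl: 1.16 / 0.5 = 2.32 ppm.
FC to add: 2.32 − 0.7 = 1.62 mg/L as Cl₂.
Cl₂ equivalent: 1.62 mg/L × 1,880,000 L = 3046 g.
Product at 55.6% available Cl: 3046 / 0.556 = 5478 g.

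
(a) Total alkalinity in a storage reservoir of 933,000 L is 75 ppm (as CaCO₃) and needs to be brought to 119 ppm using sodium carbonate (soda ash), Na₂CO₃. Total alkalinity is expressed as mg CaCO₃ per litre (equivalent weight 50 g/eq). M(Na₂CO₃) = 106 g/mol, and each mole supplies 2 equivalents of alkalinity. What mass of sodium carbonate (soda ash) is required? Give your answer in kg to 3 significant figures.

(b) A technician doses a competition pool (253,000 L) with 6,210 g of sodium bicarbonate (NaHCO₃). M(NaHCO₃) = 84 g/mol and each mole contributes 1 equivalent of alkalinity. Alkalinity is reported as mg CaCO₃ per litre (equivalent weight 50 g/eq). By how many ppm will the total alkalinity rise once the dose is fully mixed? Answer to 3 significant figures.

(a) 43.5 kg; (b) 14.6 ppm

(a) Alkalinity to add: (119 − 75) = 44 mg/L as CaCO₃ × 933,000 L = 41,050 g as CaCO₃.
(a) Equivalents: 41,050 g ÷ 50 g/eq = 821 eq.
(a) Each mole of Na₂CO₃ supplies 2 eq, so 821 / 2 = 410.5 mol.
(a) Mass: 410.5 mol × 106 g/mol = 43,520 g.

(b) Moles of NaHCO₃: 6,210 g ÷ 84 g/mol = 73.93 mol → 73.93 eq of alkalinity.
(b) As CaCO₃: 73.93 eq × 50 g/eq = 3696 g.
(b) Rise: 3696 g / 253,000 L × 1000 = 14.61 mg/L.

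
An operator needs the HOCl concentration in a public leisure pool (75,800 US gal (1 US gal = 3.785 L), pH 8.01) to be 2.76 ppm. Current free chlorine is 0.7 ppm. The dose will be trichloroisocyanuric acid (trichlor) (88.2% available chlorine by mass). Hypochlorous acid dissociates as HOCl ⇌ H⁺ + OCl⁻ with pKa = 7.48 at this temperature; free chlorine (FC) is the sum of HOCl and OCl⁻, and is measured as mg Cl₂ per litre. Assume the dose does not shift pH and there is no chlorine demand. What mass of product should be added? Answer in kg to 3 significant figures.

Volume: 75,800 US gal × 3.785 L/gal = 286,903 L.
[OCl⁻]/[HOCl] = 10^(pH − pKa) = 10^(8.01 − 7.48) = 3.388; fraction as HOCl = 1/(1 + 3.388) = 0.2279.
Free chlorine required for 2.76 ppm HOCl: 2.76 / 0.2279 = 12.11 ppm.
FC to add: 12.11 − 0.7 = 11.41 mg/L as Cl₂.
Cl₂ equivalent: 11.41 mg/L × 286,903 L = 3274 g.
Product at 88.2% available Cl: 3274 / 0.882 = 3712 g.

3.71 kg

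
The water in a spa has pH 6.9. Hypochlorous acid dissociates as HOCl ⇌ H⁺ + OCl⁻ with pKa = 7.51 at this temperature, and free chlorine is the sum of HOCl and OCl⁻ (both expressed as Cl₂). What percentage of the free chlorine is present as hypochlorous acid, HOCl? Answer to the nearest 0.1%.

80.3%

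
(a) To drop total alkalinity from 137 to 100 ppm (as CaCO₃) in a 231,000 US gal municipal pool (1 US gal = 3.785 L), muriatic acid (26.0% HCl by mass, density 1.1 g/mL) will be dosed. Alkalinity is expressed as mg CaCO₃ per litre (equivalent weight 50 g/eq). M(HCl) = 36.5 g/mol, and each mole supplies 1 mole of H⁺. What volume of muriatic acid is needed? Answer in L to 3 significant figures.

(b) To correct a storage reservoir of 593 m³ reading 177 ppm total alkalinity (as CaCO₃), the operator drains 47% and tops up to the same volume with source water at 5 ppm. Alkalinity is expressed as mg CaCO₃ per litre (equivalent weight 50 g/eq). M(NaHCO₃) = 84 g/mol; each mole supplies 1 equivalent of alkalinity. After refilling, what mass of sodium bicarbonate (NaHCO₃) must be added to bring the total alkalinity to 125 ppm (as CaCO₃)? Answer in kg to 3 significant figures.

(a) 82.6 L; (b) 28.7 kg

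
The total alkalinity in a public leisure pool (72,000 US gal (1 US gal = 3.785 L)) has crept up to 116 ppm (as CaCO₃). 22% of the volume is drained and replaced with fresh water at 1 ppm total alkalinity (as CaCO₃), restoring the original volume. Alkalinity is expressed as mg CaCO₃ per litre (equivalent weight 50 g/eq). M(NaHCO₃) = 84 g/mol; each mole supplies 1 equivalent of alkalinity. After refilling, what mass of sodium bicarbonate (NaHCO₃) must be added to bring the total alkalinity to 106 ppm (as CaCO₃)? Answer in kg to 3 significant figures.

7.00 kg

Volume: 72,000 US gal × 3.785 L/gal = 272,520 L.
After draining 22% and refilling: 116 × 0.78 + 1 × 0.22 = 90.7 ppm.
Deficit to target: 106 − 90.7 = 15.3 mg/L.
As CaCO₃: 15.3 mg/L × 272,520 L = 4170 g; ÷ 50 g/eq ÷ 1 = 83.39 mol NaHCO₃.
Mass: 83.39 × 84 = 7005 g.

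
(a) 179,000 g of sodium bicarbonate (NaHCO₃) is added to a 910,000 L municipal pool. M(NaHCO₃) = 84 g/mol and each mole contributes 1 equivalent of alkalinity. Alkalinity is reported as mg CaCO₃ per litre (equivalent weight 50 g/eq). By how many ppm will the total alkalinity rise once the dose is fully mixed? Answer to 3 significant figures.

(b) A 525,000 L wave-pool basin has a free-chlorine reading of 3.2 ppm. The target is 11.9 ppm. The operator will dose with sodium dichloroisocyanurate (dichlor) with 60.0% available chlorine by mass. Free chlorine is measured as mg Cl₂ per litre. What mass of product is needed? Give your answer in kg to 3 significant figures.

(a) Moles of NaHCO₃: 179,000 g ÷ 84 g/mol = 2131 mol → 2131 eq of alkalinity.
(a) As CaCO₃: 2131 eq × 50 g/eq = 106,500 g.
(a) Rise: 106,500 g / 910,000 L × 1000 = 117.1 mg/L.

(b) Chlorine deficit: 11.9 − 3.2 = 8.7 ppm = 8.7 mg/L as Cl₂.
(b) Cl₂ equivalent needed: 8.7 mg/L × 525,000 L = 4,568,000 mg = 4568 g.
(b) Product at 60.0% available chlorine: 4568 / 0.6 = 7612 g.

(a) 117 ppm; (b) 7.61 kg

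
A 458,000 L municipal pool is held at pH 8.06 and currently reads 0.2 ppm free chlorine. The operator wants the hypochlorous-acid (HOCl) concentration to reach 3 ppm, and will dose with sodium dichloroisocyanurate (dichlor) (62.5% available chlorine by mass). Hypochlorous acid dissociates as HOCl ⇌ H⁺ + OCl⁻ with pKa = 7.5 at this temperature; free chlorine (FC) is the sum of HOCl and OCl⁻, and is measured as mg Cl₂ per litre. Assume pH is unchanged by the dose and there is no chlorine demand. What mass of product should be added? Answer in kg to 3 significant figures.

[OCl⁻]/[HOCl] = 10^(pH − pKa) = 10^(8.06 − 7.5) = 3.631; fraction as HOCl = 1/(1 + 3.631) = 0.2159.
Free chlorine required for 3 ppm HOCl: 3 / 0.2159 = 13.89 ppm.
FC to add: 13.89 − 0.2 = 13.69 mg/L as Cl₂.
Cl₂ equivalent: 13.69 mg/L × 458,000 L = 6271 g.
Product at 62.5% available Cl: 6271 / 0.625 = 10,030 g.

10.0 kg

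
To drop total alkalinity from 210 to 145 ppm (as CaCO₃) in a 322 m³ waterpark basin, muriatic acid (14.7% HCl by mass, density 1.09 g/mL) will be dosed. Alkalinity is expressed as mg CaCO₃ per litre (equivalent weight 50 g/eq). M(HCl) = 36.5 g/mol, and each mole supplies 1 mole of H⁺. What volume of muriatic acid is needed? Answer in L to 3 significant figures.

95.4 L

Volume: 322 m³ = 322,000 L.
Alkalinity to neutralize: (210 − 145) = 65 mg/L as CaCO₃ × 322,000 L = 20,930 g as CaCO₃.
Equivalents of H⁺ required: 20,930 ÷ 50 g/eq = 418.6 eq = 418.6 mol HCl.
Mass of HCl: 418.6 × 36.5 = 15,280 g.
Mass of 14.7% solution: 15,280 / 0.147 = 103,900 g.
Volume: 103,900 g ÷ 1.09 g/mL = 95,360 mL.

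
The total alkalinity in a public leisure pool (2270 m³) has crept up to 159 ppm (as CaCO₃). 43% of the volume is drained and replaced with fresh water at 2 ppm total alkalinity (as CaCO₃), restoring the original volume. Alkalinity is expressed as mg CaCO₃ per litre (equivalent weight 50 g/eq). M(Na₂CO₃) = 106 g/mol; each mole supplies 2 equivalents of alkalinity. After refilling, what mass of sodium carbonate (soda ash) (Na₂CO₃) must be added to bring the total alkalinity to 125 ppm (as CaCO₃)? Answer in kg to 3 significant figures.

80.6 kg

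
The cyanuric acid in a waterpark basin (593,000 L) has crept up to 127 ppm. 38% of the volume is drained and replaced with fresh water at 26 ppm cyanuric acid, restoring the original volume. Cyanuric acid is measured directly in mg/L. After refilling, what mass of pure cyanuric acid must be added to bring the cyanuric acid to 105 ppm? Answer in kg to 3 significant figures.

After draining 38% and refilling: 127 × 0.62 + 26 × 0.38 = 88.62 ppm.
Deficit to target: 105 − 88.62 = 16.38 mg/L.
Mass: 16.38 mg/L × 593,000 L = 9713 g cyanuric acid.

9.71 kg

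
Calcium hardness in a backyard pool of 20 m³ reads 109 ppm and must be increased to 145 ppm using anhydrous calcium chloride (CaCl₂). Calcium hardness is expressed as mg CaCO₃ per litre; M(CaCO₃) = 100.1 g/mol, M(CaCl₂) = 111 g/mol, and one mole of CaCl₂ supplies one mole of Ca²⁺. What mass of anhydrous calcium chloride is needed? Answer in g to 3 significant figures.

798 g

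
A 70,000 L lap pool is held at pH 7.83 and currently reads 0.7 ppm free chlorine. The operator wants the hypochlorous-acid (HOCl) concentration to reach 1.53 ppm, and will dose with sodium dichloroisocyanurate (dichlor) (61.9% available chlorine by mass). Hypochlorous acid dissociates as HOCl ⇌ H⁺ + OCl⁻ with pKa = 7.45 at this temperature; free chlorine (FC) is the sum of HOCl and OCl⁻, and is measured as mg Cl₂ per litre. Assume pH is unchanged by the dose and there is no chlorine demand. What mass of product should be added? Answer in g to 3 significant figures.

[OCl⁻]/[HOCl] = 10^(pH − pKa) = 10^(7.83 − 7.45) = 2.399; fraction as HOCl = 1/(1 + 2.399) = 0.2942.
Free chlorine required for 1.53 ppm HOCl: 1.53 / 0.2942 = 5.2 ppm.
FC to add: 5.2 − 0.7 = 4.5 mg/L as Cl₂.
Cl₂ equivalent: 4.5 mg/L × 70,000 L = 315 g.
Product at 61.9% available Cl: 315 / 0.619 = 508.9 g.

509 g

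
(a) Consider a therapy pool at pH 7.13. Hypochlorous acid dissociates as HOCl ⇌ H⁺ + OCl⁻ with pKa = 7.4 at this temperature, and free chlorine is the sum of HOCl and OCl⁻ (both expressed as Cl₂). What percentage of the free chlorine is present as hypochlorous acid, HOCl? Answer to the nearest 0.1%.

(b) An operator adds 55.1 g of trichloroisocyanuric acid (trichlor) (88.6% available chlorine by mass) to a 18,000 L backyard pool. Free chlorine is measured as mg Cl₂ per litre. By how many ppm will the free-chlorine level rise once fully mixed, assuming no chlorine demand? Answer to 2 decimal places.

(a) 65.1%; (b) 2.71 ppm

(a) [OCl⁻]/[HOCl] = 10^(pH − pKa) = 10^(7.13 − 7.4) = 10^-0.27 = 0.537.
(a) Fraction as HOCl = 1 / (1 + 0.537) = 0.6506.

(b) Available chlorine delivered: 55.1 g × 0.886 = 48.82 g as Cl₂.
(b) Concentration rise: 48.82 g / 18,000 L = 2.712 mg/L = 2.71 ppm.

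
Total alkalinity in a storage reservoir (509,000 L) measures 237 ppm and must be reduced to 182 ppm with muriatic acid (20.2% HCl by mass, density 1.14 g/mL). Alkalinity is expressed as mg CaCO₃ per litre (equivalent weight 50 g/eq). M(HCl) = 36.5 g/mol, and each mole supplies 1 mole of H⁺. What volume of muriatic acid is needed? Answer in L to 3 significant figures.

Alkalinity to neutralize: (237 − 182) = 55 mg/L as CaCO₃ × 509,000 L = 28,000 g as CaCO₃.
Equivalents of H⁺ required: 28,000 ÷ 50 g/eq = 559.9 eq = 559.9 mol HCl.
Mass of HCl: 559.9 × 36.5 = 20,440 g.
Mass of 20.2% solution: 20,440 / 0.202 = 101,200 g.
Volume: 101,200 g ÷ 1.14 g/mL = 88,750 mL.

88.7 L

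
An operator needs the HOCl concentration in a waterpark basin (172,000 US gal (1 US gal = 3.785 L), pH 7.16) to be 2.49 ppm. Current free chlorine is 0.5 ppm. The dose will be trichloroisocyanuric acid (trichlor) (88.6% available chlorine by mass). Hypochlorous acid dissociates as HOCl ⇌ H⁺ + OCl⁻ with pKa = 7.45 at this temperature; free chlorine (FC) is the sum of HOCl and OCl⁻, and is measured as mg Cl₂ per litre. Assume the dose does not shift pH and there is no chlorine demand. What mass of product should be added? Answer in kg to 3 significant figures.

2.40 kg

Volume: 172,000 US gal × 3.785 L/gal = 651,020 L.
[OCl⁻]/[HOCl] = 10^(pH − pKa) = 10^(7.16 − 7.45) = 0.5129; fraction as HOCl = 1/(1 + 0.5129) = 0.661.
Free chlorine required for 2.49 ppm HOCl: 2.49 / 0.661 = 3.767 ppm.
FC to add: 3.767 − 0.5 = 3.267 mg/L as Cl₂.
Cl₂ equivalent: 3.267 mg/L × 651,020 L = 2127 g.
Product at 88.6% available Cl: 2127 / 0.886 = 2401 g.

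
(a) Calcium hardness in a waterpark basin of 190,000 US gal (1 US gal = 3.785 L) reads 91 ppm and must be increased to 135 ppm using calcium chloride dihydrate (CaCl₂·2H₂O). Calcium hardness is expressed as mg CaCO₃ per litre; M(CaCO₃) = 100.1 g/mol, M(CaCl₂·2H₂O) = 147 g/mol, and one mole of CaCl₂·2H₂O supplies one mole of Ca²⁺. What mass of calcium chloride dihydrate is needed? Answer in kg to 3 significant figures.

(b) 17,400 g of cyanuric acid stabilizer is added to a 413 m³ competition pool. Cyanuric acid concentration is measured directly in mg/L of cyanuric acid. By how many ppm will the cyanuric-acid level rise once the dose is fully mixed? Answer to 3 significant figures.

(a) Volume: 190,000 US gal × 3.785 L/gal = 719,150 L.
(a) Hardness to add: (135 − 91) = 44 mg/L as CaCO₃ × 719,150 L = 31,640 g as CaCO₃.
(a) Moles of Ca²⁺ (1 mol Ca²⁺ ≡ 1 mol CaCO₃): 31,640 / 100.1 g/mol = 316.1 mol.
(a) Mass of CaCl₂·2H₂O: 316.1 × 147 = 46,470 g.

(b) Volume: 413 m³ = 413,000 L.
(b) Rise: 17,400 g / 413,000 L × 1000 = 42.13 mg/L.

(a) 46.5 kg; (b) 42.1 ppm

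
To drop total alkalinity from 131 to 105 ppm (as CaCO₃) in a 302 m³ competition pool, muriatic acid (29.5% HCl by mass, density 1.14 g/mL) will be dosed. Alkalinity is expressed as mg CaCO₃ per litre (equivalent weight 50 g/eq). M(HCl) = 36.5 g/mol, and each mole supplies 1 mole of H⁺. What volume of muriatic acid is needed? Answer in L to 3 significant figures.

17.0 L

Volume: 302 m³ = 302,000 L.
Alkalinity to neutralize: (131 − 105) = 26 mg/L as CaCO₃ × 302,000 L = 7852 g as CaCO₃.
Equivalents of H⁺ required: 7852 ÷ 50 g/eq = 157 eq = 157 mol HCl.
Mass of HCl: 157 × 36.5 = 5732 g.
Mass of 29.5% solution: 5732 / 0.295 = 19,430 g.
Volume: 19,430 g ÷ 1.14 g/mL = 17,040 mL.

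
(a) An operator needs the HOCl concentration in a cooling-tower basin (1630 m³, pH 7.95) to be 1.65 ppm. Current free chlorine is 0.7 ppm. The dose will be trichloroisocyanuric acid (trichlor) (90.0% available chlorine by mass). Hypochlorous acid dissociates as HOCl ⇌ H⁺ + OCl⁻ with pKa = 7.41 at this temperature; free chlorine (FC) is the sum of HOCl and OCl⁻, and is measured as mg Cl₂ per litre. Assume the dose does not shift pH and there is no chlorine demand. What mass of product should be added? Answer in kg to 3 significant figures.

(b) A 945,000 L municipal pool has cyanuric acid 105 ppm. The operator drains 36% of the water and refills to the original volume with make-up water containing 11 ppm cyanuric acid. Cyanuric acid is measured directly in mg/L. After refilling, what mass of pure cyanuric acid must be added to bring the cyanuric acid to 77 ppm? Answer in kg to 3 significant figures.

(a) 12.1 kg; (b) 5.52 kg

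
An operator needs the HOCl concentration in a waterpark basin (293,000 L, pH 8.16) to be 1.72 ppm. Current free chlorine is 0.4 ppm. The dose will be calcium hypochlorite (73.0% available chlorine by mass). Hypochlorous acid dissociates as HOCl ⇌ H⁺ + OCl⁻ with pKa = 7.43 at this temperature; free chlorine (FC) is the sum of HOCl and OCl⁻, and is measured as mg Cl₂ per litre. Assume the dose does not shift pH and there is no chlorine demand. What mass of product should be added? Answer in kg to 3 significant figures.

4.24 kg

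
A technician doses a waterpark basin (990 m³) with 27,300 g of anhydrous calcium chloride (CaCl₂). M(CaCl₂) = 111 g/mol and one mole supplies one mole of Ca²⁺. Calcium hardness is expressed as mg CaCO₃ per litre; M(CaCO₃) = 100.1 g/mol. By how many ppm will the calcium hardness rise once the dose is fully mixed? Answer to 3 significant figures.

Volume: 990 m³ = 990,000 L.
Moles of Ca²⁺: 27,300 g ÷ 111 g/mol = 245.9 mol.
As CaCO₃: 245.9 mol × 100.1 g/mol = 24,620 g.
Rise: 24,620 g / 990,000 L × 1000 = 24.87 mg/L.

24.9 ppm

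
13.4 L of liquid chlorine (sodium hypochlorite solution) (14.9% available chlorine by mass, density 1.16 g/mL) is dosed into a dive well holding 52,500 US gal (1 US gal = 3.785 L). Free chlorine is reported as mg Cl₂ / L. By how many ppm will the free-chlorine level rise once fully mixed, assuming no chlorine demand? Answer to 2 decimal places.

Volume: 52,500 US gal × 3.785 L/gal = 198,712 L.
Mass of solution: 13.4 L × 1000 mL/L × 1.16 g/mL = 15,540 g.
Available chlorine delivered: 15,540 g × 0.149 = 2316 g as Cl₂.
Concentration rise: 2316 g / 198,712 L = 11.66 mg/L = 11.66 ppm.

11.66 ppm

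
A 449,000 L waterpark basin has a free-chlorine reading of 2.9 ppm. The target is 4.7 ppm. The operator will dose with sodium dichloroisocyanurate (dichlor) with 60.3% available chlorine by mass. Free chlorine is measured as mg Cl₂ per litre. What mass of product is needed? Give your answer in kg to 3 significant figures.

Chlorine deficit: 4.7 − 2.9 = 1.8 ppm = 1.8 mg/L as Cl₂.
Cl₂ equivalent needed: 1.8 mg/L × 449,000 L = 808,200 mg = 808.2 g.
Product at 60.3% available chlorine: 808.2 / 0.603 = 1340 g.

1.34 kg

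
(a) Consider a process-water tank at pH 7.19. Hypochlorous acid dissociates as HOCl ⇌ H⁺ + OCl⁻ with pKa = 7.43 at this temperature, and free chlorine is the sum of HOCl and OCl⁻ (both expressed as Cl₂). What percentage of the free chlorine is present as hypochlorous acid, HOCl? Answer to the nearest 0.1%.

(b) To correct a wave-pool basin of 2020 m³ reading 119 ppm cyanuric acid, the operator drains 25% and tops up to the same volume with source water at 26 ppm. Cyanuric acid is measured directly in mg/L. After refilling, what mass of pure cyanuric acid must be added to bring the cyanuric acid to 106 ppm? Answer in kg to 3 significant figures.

(a) [OCl⁻]/[HOCl] = 10^(pH − pKa) = 10^(7.19 − 7.43) = 10^-0.24 = 0.5754.
(a) Fraction as HOCl = 1 / (1 + 0.5754) = 0.6347.

(b) Volume: 2020 m³ = 2,020,000 L.
(b) After draining 25% and refilling: 119 × 0.75 + 26 × 0.25 = 95.75 ppm.
(b) Deficit to target: 106 − 95.75 = 10.25 mg/L.
(b) Mass: 10.25 mg/L × 2,020,000 L = 20,700 g cyanuric acid.

(a) 63.5%; (b) 20.7 kg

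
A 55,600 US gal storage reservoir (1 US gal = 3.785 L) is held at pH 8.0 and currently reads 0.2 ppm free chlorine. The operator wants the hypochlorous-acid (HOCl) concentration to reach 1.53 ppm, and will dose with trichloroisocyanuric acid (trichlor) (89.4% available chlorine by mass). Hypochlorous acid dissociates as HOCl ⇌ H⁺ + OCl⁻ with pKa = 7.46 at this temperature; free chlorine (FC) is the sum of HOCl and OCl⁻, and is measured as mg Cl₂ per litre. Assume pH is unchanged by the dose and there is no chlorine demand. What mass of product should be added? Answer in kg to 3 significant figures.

1.56 kg

Volume: 55,600 US gal × 3.785 L/gal = 210,446 L.
[OCl⁻]/[HOCl] = 10^(pH − pKa) = 10^(8.0 − 7.46) = 3.467; fraction as HOCl = 1/(1 + 3.467) = 0.2238.
Free chlorine required for 1.53 ppm HOCl: 1.53 / 0.2238 = 6.835 ppm.
FC to add: 6.835 − 0.2 = 6.635 mg/L as Cl₂.
Cl₂ equivalent: 6.635 mg/L × 210,446 L = 1396 g.
Product at 89.4% available Cl: 1396 / 0.894 = 1562 g.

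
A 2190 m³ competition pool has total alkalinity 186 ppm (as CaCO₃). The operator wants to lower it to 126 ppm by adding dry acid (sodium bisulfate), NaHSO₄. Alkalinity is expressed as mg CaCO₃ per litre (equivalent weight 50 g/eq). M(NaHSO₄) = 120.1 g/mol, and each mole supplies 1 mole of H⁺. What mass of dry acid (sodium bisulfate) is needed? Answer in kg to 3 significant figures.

316 kg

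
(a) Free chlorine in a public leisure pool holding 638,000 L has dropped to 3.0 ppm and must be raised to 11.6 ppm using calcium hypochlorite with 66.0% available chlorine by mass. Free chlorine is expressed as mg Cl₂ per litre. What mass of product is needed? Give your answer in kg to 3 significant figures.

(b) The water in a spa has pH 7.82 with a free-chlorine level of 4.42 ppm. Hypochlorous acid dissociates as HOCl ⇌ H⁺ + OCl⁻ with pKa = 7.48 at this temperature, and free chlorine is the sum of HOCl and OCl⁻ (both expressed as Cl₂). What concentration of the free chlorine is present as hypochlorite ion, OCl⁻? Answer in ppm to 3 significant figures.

(a) Chlorine deficit: 11.6 − 3.0 = 8.6 ppm = 8.6 mg/L as Cl₂.
(a) Cl₂ equivalent needed: 8.6 mg/L × 638,000 L = 5,487,000 mg = 5487 g.
(a) Product at 66.0% available chlorine: 5487 / 0.66 = 8313 g.

(b) [OCl⁻]/[HOCl] = 10^(pH − pKa) = 10^(7.82 − 7.48) = 10^0.34 = 2.188.
(b) Fraction as HOCl = 1 / (1 + 2.188) = 0.3137.
(b) OCl⁻ = (1 − 0.3137) × 4.42 ppm = 3.033 ppm.

(a) 8.31 kg; (b) 3.03 ppm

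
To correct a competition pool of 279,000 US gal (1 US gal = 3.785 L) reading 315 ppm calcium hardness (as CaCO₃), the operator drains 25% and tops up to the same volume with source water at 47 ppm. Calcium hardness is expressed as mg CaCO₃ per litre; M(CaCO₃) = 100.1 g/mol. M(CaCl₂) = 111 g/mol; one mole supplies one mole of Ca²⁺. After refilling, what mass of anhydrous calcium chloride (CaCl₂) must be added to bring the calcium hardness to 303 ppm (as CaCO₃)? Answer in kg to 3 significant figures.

Volume: 279,000 US gal × 3.785 L/gal = 1,056,015 L.
After draining 25% and refilling: 315 × 0.75 + 47 × 0.25 = 248 ppm.
Deficit to target: 303 − 248 = 55 mg/L.
As CaCO₃: 55 mg/L × 1,056,015 L = 58,080 g; ÷ 100.1 = 580.2 mol Ca²⁺.
Mass: 580.2 × 111 = 64,410 g.

64.4 kg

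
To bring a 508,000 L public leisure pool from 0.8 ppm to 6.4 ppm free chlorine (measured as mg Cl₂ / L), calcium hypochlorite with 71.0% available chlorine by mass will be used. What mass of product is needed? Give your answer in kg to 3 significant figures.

Chlorine deficit: 6.4 − 0.8 = 5.6 ppm = 5.6 mg/L as Cl₂.
Cl₂ equivalent needed: 5.6 mg/L × 508,000 L = 2,845,000 mg = 2845 g.
Product at 71.0% available chlorine: 2845 / 0.71 = 4007 g.

4.01 kg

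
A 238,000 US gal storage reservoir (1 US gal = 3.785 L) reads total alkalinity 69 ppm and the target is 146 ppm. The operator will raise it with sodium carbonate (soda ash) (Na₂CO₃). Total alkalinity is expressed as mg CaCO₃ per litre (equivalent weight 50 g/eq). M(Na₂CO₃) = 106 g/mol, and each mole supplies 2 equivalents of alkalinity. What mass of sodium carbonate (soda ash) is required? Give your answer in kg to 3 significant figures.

Volume: 238,000 US gal × 3.785 L/gal = 900,830 L.
Alkalinity to add: (146 − 69) = 77 mg/L as CaCO₃ × 900,830 L = 69,360 g as CaCO₃.
Equivalents: 69,360 g ÷ 50 g/eq = 1387 eq.
Each mole of Na₂CO₃ supplies 2 eq, so 1387 / 2 = 693.6 mol.
Mass: 693.6 mol × 106 g/mol = 73,530 g.

73.5 kg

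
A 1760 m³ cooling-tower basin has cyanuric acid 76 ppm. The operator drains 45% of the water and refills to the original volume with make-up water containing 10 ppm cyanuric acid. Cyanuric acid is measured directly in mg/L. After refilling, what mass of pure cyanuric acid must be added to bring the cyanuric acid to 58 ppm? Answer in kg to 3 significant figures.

20.6 kg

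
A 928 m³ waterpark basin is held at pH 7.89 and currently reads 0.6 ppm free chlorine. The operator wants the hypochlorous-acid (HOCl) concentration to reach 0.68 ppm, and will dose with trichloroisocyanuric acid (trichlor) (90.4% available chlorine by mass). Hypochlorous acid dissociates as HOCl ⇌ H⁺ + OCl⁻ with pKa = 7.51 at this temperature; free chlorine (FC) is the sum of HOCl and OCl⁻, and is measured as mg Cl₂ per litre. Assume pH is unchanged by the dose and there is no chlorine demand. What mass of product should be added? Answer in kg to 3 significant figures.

1.76 kg

Volume: 928 m³ = 928,000 L.
[OCl⁻]/[HOCl] = 10^(pH − pKa) = 10^(7.89 − 7.51) = 2.399; fraction as HOCl = 1/(1 + 2.399) = 0.2942.
Free chlorine required for 0.68 ppm HOCl: 0.68 / 0.2942 = 2.311 ppm.
FC to add: 2.311 − 0.6 = 1.711 mg/L as Cl₂.
Cl₂ equivalent: 1.711 mg/L × 928,000 L = 1588 g.
Product at 90.4% available Cl: 1588 / 0.904 = 1757 g.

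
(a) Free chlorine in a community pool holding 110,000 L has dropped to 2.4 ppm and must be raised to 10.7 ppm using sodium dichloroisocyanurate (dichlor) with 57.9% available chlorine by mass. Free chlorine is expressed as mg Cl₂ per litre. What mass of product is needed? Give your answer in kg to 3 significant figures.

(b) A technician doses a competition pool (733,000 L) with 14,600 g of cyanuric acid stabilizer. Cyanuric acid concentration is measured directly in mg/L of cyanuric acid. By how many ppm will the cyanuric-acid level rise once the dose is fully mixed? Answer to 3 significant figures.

(a) 1.58 kg; (b) 19.9 ppm

(a) Chlorine deficit: 10.7 − 2.4 = 8.3 ppm = 8.3 mg/L as Cl₂.
(a) Cl₂ equivalent needed: 8.3 mg/L × 110,000 L = 913,000 mg = 913 g.
(a) Product at 57.9% available chlorine: 913 / 0.579 = 1577 g.

(b) Rise: 14,600 g / 733,000 L × 1000 = 19.92 mg/L.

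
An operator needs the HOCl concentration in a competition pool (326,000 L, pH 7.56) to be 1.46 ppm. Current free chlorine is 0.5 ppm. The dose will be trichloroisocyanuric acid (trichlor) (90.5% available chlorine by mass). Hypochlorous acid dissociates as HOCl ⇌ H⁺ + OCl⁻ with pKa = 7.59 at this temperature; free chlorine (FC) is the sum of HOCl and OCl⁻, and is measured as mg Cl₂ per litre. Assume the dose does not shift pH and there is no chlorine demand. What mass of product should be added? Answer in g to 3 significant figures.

[OCl⁻]/[HOCl] = 10^(pH − pKa) = 10^(7.56 − 7.59) = 0.9333; fraction as HOCl = 1/(1 + 0.9333) = 0.5173.
Free chlorine required for 1.46 ppm HOCl: 1.46 / 0.5173 = 2.823 ppm.
FC to add: 2.823 − 0.5 = 2.323 mg/L as Cl₂.
Cl₂ equivalent: 2.323 mg/L × 326,000 L = 757.2 g.
Product at 90.5% available Cl: 757.2 / 0.905 = 836.6 g.

837 g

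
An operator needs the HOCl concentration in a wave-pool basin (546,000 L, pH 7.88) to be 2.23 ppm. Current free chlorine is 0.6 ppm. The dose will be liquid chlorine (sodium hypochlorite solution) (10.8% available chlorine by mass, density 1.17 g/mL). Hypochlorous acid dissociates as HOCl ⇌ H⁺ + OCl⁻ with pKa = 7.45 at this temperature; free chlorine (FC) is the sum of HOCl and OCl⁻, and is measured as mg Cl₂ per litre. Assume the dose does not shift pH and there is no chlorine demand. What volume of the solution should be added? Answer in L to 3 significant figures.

[OCl⁻]/[HOCl] = 10^(pH − pKa) = 10^(7.88 − 7.45) = 2.692; fraction as HOCl = 1/(1 + 2.692) = 0.2709.
Free chlorine required for 2.23 ppm HOCl: 2.23 / 0.2709 = 8.232 ppm.
FC to add: 8.232 − 0.6 = 7.632 mg/L as Cl₂.
Cl₂ equivalent: 7.632 mg/L × 546,000 L = 4167 g.
Product at 10.8% available Cl: 4167 / 0.108 = 38,580 g.
Volume: 38,580 g ÷ 1.17 g/mL = 32,980 mL.

33.0 L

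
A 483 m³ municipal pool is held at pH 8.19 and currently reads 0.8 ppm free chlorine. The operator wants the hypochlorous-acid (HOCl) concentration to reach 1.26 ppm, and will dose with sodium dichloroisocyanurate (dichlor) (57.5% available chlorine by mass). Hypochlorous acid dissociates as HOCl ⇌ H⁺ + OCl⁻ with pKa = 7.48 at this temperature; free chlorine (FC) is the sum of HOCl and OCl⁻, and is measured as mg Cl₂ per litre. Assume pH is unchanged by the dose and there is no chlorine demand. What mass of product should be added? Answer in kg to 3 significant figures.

5.81 kg

Volume: 483 m³ = 483,000 L.
[OCl⁻]/[HOCl] = 10^(pH − pKa) = 10^(8.19 − 7.48) = 5.129; fraction as HOCl = 1/(1 + 5.129) = 0.1632.
Free chlorine required for 1.26 ppm HOCl: 1.26 / 0.1632 = 7.722 ppm.
FC to add: 7.722 − 0.8 = 6.922 mg/L as Cl₂.
Cl₂ equivalent: 6.922 mg/L × 483,000 L = 3343 g.
Product at 57.5% available Cl: 3343 / 0.575 = 5815 g.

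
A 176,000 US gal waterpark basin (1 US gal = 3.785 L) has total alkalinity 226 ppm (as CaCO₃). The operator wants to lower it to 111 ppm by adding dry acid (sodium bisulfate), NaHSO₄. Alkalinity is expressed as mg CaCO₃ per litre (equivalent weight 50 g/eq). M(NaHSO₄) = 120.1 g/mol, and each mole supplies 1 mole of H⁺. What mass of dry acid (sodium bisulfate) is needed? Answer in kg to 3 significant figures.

184 kg

Volume: 176,000 US gal × 3.785 L/gal = 666,160 L.
Alkalinity to neutralize: (226 − 111) = 115 mg/L as CaCO₃ × 666,160 L = 76,610 g as CaCO₃.
Equivalents of H⁺ required: 76,610 ÷ 50 g/eq = 1532 eq = 1532 mol NaHSO₄.
Mass of NaHSO₄: 1532 × 120.1 = 184,000 g.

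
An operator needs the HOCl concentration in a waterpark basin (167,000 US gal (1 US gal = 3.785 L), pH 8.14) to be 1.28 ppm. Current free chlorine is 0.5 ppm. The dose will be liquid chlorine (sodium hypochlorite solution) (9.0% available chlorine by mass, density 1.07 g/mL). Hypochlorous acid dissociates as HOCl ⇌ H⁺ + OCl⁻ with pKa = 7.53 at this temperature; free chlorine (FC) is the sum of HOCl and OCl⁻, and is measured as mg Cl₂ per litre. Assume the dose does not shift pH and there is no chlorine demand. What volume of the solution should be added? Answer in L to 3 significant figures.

39.3 L

Volume: 167,000 US gal × 3.785 L/gal = 632,095 L.
[OCl⁻]/[HOCl] = 10^(pH − pKa) = 10^(8.14 − 7.53) = 4.074; fraction as HOCl = 1/(1 + 4.074) = 0.1971.
Free chlorine required for 1.28 ppm HOCl: 1.28 / 0.1971 = 6.494 ppm.
FC to add: 6.494 − 0.5 = 5.994 mg/L as Cl₂.
Cl₂ equivalent: 5.994 mg/L × 632,095 L = 3789 g.
Product at 9.0% available Cl: 3789 / 0.09 = 42,100 g.
Volume: 42,100 g ÷ 1.07 g/mL = 39,350 mL.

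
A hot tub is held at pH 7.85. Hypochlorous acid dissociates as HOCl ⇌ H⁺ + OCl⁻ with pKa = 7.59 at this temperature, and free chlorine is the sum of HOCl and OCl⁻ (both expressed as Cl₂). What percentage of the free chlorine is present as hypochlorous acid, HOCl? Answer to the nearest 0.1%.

35.5%

[OCl⁻]/[HOCl] = 10^(pH − pKa) = 10^(7.85 − 7.59) = 10^0.26 = 1.82.
Fraction as HOCl = 1 / (1 + 1.82) = 0.3546.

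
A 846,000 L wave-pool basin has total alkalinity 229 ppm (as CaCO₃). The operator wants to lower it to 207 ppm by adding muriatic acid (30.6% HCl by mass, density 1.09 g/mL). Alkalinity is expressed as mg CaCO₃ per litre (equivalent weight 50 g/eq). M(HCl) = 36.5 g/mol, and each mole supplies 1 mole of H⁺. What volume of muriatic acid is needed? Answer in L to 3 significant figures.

Alkalinity to neutralize: (229 − 207) = 22 mg/L as CaCO₃ × 846,000 L = 18,610 g as CaCO₃.
Equivalents of H⁺ required: 18,610 ÷ 50 g/eq = 372.2 eq = 372.2 mol HCl.
Mass of HCl: 372.2 × 36.5 = 13,590 g.
Mass of 30.6% solution: 13,590 / 0.306 = 44,400 g.
Volume: 44,400 g ÷ 1.09 g/mL = 40,740 mL.

40.7 L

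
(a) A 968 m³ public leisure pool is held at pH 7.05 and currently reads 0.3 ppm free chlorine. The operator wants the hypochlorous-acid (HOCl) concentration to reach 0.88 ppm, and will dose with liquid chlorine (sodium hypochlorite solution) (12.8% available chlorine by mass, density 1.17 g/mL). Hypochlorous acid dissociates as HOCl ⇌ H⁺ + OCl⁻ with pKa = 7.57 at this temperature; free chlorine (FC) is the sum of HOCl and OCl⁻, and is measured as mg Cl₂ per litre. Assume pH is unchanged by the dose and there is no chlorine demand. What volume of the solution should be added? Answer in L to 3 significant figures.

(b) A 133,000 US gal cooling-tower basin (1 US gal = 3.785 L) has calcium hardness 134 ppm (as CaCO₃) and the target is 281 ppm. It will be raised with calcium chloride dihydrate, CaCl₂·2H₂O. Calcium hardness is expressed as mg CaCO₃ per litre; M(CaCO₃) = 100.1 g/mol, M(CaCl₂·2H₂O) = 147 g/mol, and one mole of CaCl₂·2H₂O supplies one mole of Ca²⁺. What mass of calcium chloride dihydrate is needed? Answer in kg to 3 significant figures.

(a) 5.47 L; (b) 109 kg

(a) Volume: 968 m³ = 968,000 L.
(a) [OCl⁻]/[HOCl] = 10^(pH − pKa) = 10^(7.05 − 7.57) = 0.302; fraction as HOCl = 1/(1 + 0.302) = 0.7681.
(a) Free chlorine required for 0.88 ppm HOCl: 0.88 / 0.7681 = 1.146 ppm.
(a) FC to add: 1.146 − 0.3 = 0.8458 mg/L as Cl₂.
(a) Cl₂ equivalent: 0.8458 mg/L × 968,000 L = 818.7 g.
(a) Product at 12.8% available Cl: 818.7 / 0.128 = 6396 g.
(a) Volume: 6396 g ÷ 1.17 g/mL = 5467 mL.

(b) Volume: 133,000 US gal × 3.785 L/gal = 503,405 L.
(b) Hardness to add: (281 − 134) = 147 mg/L as CaCO₃ × 503,405 L = 74,000 g as CaCO₃.
(b) Moles of Ca²⁺ (1 mol Ca²⁺ ≡ 1 mol CaCO₃): 74,000 / 100.1 g/mol = 739.3 mol.
(b) Mass of CaCl₂·2H₂O: 739.3 × 147 = 108,700 g.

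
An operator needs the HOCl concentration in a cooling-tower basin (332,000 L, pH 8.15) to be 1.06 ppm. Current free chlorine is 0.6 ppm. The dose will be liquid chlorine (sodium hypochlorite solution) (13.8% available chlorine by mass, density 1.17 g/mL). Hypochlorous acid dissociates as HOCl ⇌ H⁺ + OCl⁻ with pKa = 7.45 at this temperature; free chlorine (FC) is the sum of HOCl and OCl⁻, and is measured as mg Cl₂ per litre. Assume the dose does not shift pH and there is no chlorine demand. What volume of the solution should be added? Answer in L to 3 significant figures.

[OCl⁻]/[HOCl] = 10^(pH − pKa) = 10^(8.15 − 7.45) = 5.012; fraction as HOCl = 1/(1 + 5.012) = 0.1663.
Free chlorine required for 1.06 ppm HOCl: 1.06 / 0.1663 = 6.373 ppm.
FC to add: 6.373 − 0.6 = 5.773 mg/L as Cl₂.
Cl₂ equivalent: 5.773 mg/L × 332,000 L = 1916 g.
Product at 13.8% available Cl: 1916 / 0.138 = 13,890 g.
Volume: 13,890 g ÷ 1.17 g/mL = 11,870 mL.

11.9 L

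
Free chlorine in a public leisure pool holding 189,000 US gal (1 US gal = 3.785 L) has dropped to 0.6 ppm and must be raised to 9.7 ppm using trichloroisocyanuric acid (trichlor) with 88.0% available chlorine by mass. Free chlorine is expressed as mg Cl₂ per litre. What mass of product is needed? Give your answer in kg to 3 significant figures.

7.40 kg

Volume: 189,000 US gal × 3.785 L/gal = 715,365 L.
Chlorine deficit: 9.7 − 0.6 = 9.1 ppm = 9.1 mg/L as Cl₂.
Cl₂ equivalent needed: 9.1 mg/L × 715,365 L = 6,510,000 mg = 6510 g.
Product at 88.0% available chlorine: 6510 / 0.88 = 7398 g.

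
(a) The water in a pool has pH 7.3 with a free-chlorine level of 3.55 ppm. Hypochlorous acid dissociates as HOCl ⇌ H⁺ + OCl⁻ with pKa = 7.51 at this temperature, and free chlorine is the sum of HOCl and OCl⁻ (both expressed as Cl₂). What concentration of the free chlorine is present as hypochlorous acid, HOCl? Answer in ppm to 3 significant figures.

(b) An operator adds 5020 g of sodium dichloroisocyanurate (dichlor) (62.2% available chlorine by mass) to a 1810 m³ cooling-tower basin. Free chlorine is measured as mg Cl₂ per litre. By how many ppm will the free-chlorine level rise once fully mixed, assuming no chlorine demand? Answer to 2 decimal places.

(a) [OCl⁻]/[HOCl] = 10^(pH − pKa) = 10^(7.3 − 7.51) = 10^-0.21 = 0.6166.
(a) Fraction as HOCl = 1 / (1 + 0.6166) = 0.6186.
(a) HOCl = 0.6186 × 3.55 ppm = 2.196 ppm.

(b) Volume: 1810 m³ = 1,810,000 L.
(b) Available chlorine delivered: 5020 g × 0.622 = 3122 g as Cl₂.
(b) Concentration rise: 3122 g / 1,810,000 L = 1.725 mg/L = 1.73 ppm.

(a) 2.20 ppm; (b) 1.73 ppm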